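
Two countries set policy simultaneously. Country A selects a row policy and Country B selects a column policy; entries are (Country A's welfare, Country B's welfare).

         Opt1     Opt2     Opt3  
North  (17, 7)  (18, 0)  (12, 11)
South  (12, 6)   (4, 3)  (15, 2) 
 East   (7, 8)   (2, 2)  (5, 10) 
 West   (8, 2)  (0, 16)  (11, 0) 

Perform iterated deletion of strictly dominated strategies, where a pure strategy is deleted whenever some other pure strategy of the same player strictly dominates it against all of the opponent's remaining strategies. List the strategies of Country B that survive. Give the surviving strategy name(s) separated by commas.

Opt1, Opt3

Country A's strategy East is strictly dominated by North (Opt1: 17>7, Opt2: 18>2, Opt3: 12>5) and is removed.
For Country A, North strictly dominates West on the remaining columns (Opt1: 17>8, Opt2: 18>0, Opt3: 12>11); eliminate West.
Country B's strategy Opt2 is strictly dominated by Opt1 (North: 7>0, South: 6>3) and is removed.
Among the remaining strategies, none is strictly dominated by another pure strategy of the same player, so the elimination stops.
Surviving strategies — Country A: {North, South}; Country B: {Opt1, Opt3}.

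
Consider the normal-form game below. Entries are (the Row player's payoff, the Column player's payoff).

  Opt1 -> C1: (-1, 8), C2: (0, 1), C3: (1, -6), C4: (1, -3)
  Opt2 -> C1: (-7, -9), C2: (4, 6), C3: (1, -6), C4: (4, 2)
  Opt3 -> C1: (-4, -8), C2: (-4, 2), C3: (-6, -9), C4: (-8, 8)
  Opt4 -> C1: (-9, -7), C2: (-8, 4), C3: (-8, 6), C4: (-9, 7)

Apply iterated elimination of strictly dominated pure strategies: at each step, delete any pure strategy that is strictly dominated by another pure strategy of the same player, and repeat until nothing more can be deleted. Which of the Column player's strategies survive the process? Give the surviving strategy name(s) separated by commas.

For the Row player, Opt1 strictly dominates Opt3 on the remaining columns (C1: -1>-4, C2: 0>-4, C3: 1>-6, C4: 1>-8); eliminate Opt3.
The Row player's strategy Opt4 is strictly dominated by Opt1 (C1: -1>-9, C2: 0>-8, C3: 1>-8, C4: 1>-9) and is removed.
The Column player's strategy C3 is strictly dominated by C2 (Opt1: 1>-6, Opt2: 6>-6) and is removed.
For the Column player, C2 strictly dominates C4 on the remaining rows (Opt1: 1>-3, Opt2: 6>2); eliminate C4.
Among the remaining strategies, none is strictly dominated by another pure strategy of the same player, so the elimination stops.
Surviving strategies — the Row player: {Opt1, Opt2}; the Column player: {C1, C2}.

C1, C2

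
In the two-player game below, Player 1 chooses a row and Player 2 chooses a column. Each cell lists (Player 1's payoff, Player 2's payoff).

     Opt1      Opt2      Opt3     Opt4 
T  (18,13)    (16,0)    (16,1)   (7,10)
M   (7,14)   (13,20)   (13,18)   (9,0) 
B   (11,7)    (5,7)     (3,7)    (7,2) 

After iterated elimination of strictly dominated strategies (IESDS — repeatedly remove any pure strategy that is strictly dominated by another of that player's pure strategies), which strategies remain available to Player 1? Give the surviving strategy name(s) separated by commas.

For Player 2, Opt1 strictly dominates Opt4 on the remaining rows (T: 13>10, M: 14>0, B: 7>2); eliminate Opt4.
For Player 1, T strictly dominates M on the remaining columns (Opt1: 18>7, Opt2: 16>13, Opt3: 16>13); eliminate M.
For Player 1, T strictly dominates B on the remaining columns (Opt1: 18>11, Opt2: 16>5, Opt3: 16>3); eliminate B.
Player 2's strategy Opt2 is strictly dominated by Opt1 (T: 13>0) and is removed.
Column Opt3 is eliminated: Opt1 beats it against every remaining row (T: 13>1).
Among the remaining strategies, none is strictly dominated by another pure strategy of the same player, so the elimination stops.
Surviving strategies — Player 1: {T}; Player 2: {Opt1}.

T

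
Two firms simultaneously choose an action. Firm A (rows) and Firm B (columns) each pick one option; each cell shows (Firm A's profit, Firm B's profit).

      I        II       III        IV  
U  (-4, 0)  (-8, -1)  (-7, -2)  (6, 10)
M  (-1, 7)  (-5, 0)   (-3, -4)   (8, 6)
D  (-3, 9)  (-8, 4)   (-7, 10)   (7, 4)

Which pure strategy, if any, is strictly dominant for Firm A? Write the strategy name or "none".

M vs U: I: -1>-4, II: -5>-8, III: -3>-7, IV: 8>6.
M vs D: I: -1>-3, II: -5>-8, III: -3>-7, IV: 8>7.
M strictly beats every other strategy against every opponent action, so it is strictly dominant.

M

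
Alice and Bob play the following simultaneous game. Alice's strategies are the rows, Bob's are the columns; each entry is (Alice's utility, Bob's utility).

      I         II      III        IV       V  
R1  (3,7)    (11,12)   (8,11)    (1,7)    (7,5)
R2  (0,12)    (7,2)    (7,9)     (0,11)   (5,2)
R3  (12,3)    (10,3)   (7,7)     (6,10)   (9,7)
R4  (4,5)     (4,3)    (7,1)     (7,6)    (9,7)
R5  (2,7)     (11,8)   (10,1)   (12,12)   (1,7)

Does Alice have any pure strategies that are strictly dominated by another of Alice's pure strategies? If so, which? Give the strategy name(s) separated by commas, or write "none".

Nothing dominates R1: R2 at I (3>0); R3 at II (11>10); R4 at II (11>4); R5 at I (3>2).
R2: dominated, since R1 does at least as well everywhere (I: 3>0, II: 11>7, III: 8>7, IV: 1>0, V: 7>5).
Nothing dominates R3: R1 at I (12>3); R2 at I (12>0); R4 at I (12>4); R5 at I (12>2).
R4: no other strategy beats it everywhere (R1 at I (4>3); R2 at I (4>0); R3 at III (7=7); R5 at I (4>2)).
R5: no other strategy beats it everywhere (R1 at II (11=11); R2 at I (2>0); R3 at II (11>10); R4 at II (11>4)).

R2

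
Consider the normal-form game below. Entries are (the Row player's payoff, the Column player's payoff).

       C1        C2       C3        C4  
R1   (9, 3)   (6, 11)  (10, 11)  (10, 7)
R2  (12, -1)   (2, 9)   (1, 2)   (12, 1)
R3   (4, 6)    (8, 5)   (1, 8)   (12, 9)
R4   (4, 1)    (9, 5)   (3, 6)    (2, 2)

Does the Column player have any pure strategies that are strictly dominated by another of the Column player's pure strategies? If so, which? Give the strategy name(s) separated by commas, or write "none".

C1

C3 strictly dominates C1 — R1: 11>3, R2: 2>-1, R3: 8>6, R4: 6>1.
C2 is not dominated — it holds its own against C1 at R1 (11>3); C3 at R1 (11=11); C4 at R1 (11>7).
C3 is not dominated — it holds its own against C1 at R1 (11>3); C2 at R1 (11=11); C4 at R1 (11>7).
C4 is not dominated — it holds its own against C1 at R1 (7>3); C2 at R3 (9>5); C3 at R3 (9>8).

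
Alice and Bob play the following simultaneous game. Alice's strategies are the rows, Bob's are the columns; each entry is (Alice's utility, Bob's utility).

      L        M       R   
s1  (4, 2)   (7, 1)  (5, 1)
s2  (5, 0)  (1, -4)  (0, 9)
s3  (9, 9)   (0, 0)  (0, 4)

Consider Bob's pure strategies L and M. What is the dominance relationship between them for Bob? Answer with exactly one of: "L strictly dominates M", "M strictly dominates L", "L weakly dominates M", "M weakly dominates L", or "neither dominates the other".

L's payoffs vs M's, by Alice's action — s1: 2>1, s2: 0>-4, s3: 9>0.
Every comparison favours L, so L strictly dominates M.

L strictly dominates M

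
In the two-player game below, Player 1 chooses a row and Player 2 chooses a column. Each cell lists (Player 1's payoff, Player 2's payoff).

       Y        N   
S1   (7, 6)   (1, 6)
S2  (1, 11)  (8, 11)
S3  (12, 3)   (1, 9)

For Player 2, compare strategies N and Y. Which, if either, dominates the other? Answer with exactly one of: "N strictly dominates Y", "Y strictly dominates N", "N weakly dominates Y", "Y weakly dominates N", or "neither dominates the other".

Compare N to Y across every action of Player 1: S1: 6=6, S2: 11=11, S3: 9>3.
N is at least as good everywhere and strictly better somewhere (tied only at S1, S2), so N weakly but not strictly dominates Y.

N weakly dominates Y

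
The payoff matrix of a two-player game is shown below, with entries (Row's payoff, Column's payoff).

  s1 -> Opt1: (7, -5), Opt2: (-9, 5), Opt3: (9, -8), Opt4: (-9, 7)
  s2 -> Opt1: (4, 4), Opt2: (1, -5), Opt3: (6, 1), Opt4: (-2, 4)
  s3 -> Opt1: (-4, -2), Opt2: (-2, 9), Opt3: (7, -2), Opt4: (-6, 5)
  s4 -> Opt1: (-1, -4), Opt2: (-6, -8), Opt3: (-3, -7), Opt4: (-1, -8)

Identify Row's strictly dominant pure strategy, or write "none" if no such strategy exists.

none

s1 fails to dominate s2 at Opt2 (-9<1).
s2 fails to dominate s1 at Opt1 (4<7).
s3 fails to dominate s1 at Opt1 (-4<7).
s4 fails to dominate s1 at Opt1 (-1<7).
No single strategy dominates all the others.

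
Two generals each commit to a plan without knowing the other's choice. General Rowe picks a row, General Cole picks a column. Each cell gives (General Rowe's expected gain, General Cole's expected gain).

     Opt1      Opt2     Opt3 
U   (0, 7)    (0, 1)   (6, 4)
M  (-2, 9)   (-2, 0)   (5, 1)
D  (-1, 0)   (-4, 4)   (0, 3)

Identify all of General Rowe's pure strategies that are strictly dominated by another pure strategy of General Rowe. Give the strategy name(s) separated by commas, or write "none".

M, D

Nothing dominates U: M at Opt1 (0>-2); D at Opt1 (0>-1).
M: dominated, since U does at least as well everywhere (Opt1: 0>-2, Opt2: 0>-2, Opt3: 6>5).
U strictly dominates D — Opt1: 0>-1, Opt2: 0>-4, Opt3: 6>0.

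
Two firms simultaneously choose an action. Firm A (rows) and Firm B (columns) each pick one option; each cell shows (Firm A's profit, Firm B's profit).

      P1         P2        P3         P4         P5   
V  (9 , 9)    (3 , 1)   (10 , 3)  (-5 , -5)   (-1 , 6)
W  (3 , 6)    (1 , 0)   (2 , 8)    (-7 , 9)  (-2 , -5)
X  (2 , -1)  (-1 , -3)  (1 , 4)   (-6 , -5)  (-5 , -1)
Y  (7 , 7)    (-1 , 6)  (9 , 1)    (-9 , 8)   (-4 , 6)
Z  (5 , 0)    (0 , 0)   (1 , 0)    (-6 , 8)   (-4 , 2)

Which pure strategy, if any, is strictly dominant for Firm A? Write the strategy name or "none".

V vs W: P1: 9>3, P2: 3>1, P3: 10>2, P4: -5>-7, P5: -1>-2.
V vs X: P1: 9>2, P2: 3>-1, P3: 10>1, P4: -5>-6, P5: -1>-5.
V vs Y: P1: 9>7, P2: 3>-1, P3: 10>9, P4: -5>-9, P5: -1>-4.
V vs Z: P1: 9>5, P2: 3>0, P3: 10>1, P4: -5>-6, P5: -1>-4.
V strictly beats every other strategy against every opponent action, so it is strictly dominant.

V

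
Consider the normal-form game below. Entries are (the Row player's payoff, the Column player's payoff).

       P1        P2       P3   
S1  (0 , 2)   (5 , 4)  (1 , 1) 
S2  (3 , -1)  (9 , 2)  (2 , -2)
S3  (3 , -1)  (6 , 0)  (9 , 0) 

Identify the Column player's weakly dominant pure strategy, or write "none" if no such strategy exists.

P2 vs P1: S1: 4>2, S2: 2>-1, S3: 0>-1.
P2 vs P3: S1: 4>1, S2: 2>-2, S3: 0=0.
P2 is at least as good as every other strategy against every opponent action, so it is weakly dominant.

P2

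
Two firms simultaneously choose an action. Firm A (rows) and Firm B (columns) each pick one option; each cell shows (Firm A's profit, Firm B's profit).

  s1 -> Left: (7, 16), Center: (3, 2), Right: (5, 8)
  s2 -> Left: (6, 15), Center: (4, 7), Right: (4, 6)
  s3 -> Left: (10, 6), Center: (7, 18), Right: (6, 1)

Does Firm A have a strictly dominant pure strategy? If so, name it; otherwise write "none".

s3 vs s1: Left: 10>7, Center: 7>3, Right: 6>5.
s3 vs s2: Left: 10>6, Center: 7>4, Right: 6>4.
s3 strictly beats every other strategy against every opponent action, so it is strictly dominant.

s3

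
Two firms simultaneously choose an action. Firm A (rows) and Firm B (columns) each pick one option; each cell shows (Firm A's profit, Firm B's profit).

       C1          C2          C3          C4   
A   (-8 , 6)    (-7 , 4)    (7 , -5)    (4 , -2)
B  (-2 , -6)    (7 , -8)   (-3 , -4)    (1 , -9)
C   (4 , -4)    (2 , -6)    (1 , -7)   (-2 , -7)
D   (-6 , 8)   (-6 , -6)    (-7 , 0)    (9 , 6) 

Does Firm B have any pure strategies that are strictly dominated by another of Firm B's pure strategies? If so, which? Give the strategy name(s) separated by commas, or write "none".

C2, C4

C1 is not dominated — it holds its own against C2 at A (6>4); C3 at A (6>-5); C4 at A (6>-2).
C1 strictly dominates C2 — A: 6>4, B: -6>-8, C: -4>-6, D: 8>-6.
C3: no other strategy beats it everywhere (C1 at B (-4>-6); C2 at B (-4>-8); C4 at B (-4>-9)).
C1 strictly dominates C4 — A: 6>-2, B: -6>-9, C: -4>-7, D: 8>6.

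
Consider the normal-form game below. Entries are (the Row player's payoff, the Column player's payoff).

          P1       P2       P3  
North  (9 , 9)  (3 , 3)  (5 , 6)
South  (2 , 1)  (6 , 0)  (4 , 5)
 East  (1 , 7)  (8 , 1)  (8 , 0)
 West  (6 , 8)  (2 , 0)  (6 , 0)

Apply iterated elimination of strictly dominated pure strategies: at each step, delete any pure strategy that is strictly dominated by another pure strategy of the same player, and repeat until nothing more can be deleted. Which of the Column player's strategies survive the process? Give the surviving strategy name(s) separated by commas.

Column P2 is eliminated: P1 beats it against every remaining row (North: 9>3, South: 1>0, East: 7>1, West: 8>0).
The Row player's strategy South is strictly dominated by North (P1: 9>2, P3: 5>4) and is removed.
For the Column player, P1 strictly dominates P3 on the remaining rows (North: 9>6, East: 7>0, West: 8>0); eliminate P3.
For the Row player, North strictly dominates East on the remaining columns (P1: 9>1); eliminate East.
For the Row player, North strictly dominates West on the remaining columns (P1: 9>6); eliminate West.
Among the remaining strategies, none is strictly dominated by another pure strategy of the same player, so the elimination stops.
Surviving strategies — the Row player: {North}; the Column player: {P1}.

P1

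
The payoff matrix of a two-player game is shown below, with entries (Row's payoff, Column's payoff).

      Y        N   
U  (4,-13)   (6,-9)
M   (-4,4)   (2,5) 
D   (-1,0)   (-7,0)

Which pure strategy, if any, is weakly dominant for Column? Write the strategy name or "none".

N vs Y: U: -9>-13, M: 5>4, D: 0=0.
N is at least as good as every other strategy against every opponent action, so it is weakly dominant.

N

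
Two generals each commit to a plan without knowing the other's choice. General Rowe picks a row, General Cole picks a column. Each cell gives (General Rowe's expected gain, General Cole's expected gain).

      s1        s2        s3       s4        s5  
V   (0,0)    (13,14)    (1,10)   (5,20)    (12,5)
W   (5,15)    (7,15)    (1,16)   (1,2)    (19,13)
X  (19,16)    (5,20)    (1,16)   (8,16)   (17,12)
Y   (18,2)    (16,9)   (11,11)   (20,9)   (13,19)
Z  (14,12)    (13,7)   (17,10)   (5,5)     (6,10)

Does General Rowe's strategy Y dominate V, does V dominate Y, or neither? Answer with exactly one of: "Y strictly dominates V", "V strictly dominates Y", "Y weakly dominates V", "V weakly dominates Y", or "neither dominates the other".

Y strictly dominates V

Y's payoffs vs V's, by General Cole's action — s1: 18>0, s2: 16>13, s3: 11>1, s4: 20>5, s5: 13>12.
Y gives a strictly higher payoff against each opponent action, so Y strictly dominates V.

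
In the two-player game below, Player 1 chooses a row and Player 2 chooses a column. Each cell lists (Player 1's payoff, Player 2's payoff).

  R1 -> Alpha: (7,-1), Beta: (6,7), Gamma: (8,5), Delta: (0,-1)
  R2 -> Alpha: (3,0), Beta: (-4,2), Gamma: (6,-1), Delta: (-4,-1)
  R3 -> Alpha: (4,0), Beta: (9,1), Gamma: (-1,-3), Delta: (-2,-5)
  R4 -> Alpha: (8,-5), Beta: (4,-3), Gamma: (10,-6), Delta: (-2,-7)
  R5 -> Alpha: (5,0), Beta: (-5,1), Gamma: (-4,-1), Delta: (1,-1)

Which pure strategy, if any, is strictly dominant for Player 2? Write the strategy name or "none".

Beta

Beta vs Alpha: R1: 7>-1, R2: 2>0, R3: 1>0, R4: -3>-5, R5: 1>0.
Beta vs Gamma: R1: 7>5, R2: 2>-1, R3: 1>-3, R4: -3>-6, R5: 1>-1.
Beta vs Delta: R1: 7>-1, R2: 2>-1, R3: 1>-5, R4: -3>-7, R5: 1>-1.
Beta strictly beats every other strategy against every opponent action, so it is strictly dominant.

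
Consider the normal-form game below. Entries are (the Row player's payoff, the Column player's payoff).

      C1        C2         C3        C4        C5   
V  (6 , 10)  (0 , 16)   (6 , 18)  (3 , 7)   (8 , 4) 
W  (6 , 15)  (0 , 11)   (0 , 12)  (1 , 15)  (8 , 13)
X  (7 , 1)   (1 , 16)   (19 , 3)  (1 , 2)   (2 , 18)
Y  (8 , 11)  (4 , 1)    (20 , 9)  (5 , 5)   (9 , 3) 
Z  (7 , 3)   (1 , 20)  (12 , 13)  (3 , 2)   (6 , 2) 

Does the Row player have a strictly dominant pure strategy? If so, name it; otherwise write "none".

Y vs V: C1: 8>6, C2: 4>0, C3: 20>6, C4: 5>3, C5: 9>8.
Y vs W: C1: 8>6, C2: 4>0, C3: 20>0, C4: 5>1, C5: 9>8.
Y vs X: C1: 8>7, C2: 4>1, C3: 20>19, C4: 5>1, C5: 9>2.
Y vs Z: C1: 8>7, C2: 4>1, C3: 20>12, C4: 5>3, C5: 9>6.
Y strictly beats every other strategy against every opponent action, so it is strictly dominant.

Y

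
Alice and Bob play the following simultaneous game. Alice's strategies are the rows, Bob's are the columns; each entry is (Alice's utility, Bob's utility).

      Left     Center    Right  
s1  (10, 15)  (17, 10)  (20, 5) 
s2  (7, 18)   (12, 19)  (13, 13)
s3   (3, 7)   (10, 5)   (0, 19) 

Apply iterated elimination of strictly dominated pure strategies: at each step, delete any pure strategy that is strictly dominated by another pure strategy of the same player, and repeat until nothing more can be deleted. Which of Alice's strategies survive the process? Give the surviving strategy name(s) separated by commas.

For Alice, s1 strictly dominates s2 on the remaining columns (Left: 10>7, Center: 17>12, Right: 20>13); eliminate s2.
Alice's strategy s3 is strictly dominated by s1 (Left: 10>3, Center: 17>10, Right: 20>0) and is removed.
Bob's strategy Center is strictly dominated by Left (s1: 15>10) and is removed.
For Bob, Left strictly dominates Right on the remaining rows (s1: 15>5); eliminate Right.
Among the remaining strategies, none is strictly dominated by another pure strategy of the same player, so the elimination stops.
Surviving strategies — Alice: {s1}; Bob: {Left}.

s1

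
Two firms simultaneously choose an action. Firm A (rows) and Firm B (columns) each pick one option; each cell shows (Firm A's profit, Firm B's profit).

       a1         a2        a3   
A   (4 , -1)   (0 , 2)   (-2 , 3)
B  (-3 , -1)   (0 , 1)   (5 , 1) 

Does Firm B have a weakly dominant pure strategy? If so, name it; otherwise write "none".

a3

a3 vs a1: A: 3>-1, B: 1>-1.
a3 vs a2: A: 3>2, B: 1=1.
a3 is at least as good as every other strategy against every opponent action, so it is weakly dominant.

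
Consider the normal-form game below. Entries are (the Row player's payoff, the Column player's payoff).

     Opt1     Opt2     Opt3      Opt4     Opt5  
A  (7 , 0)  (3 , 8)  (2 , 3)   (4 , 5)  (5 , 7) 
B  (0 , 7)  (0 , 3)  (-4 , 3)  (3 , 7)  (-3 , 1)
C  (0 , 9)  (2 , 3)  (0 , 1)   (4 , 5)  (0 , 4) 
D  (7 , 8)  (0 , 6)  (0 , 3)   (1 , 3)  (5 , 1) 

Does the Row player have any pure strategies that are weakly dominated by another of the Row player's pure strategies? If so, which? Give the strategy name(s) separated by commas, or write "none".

A is not dominated — it holds its own against B at Opt1 (7>0); C at Opt1 (7>0); D at Opt2 (3>0).
A weakly dominates B — Opt1: 7>0, Opt2: 3>0, Opt3: 2>-4, Opt4: 4>3, Opt5: 5>-3.
C is weakly dominated by A (Opt1: 7>0, Opt2: 3>2, Opt3: 2>0, Opt4: 4=4, Opt5: 5>0).
A weakly dominates D — Opt1: 7=7, Opt2: 3>0, Opt3: 2>0, Opt4: 4>1, Opt5: 5=5.

B, C, D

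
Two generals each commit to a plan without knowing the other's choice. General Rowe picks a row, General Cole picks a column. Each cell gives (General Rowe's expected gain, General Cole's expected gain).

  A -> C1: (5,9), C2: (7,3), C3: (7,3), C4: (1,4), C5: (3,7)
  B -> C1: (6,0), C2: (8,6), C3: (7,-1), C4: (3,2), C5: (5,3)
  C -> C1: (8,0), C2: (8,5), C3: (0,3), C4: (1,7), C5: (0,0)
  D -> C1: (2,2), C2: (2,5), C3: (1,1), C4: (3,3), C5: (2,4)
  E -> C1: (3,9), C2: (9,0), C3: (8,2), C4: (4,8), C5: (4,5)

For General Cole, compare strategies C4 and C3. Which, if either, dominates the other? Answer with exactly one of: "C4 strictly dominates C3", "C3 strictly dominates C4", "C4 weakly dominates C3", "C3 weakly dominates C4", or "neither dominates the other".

Compare C4 to C3 across each opponent action: A: 4>3, B: 2>-1, C: 7>3, D: 3>1, E: 8>2.
C4 gives a strictly higher payoff against each opponent action, so C4 strictly dominates C3.

C4 strictly dominates C3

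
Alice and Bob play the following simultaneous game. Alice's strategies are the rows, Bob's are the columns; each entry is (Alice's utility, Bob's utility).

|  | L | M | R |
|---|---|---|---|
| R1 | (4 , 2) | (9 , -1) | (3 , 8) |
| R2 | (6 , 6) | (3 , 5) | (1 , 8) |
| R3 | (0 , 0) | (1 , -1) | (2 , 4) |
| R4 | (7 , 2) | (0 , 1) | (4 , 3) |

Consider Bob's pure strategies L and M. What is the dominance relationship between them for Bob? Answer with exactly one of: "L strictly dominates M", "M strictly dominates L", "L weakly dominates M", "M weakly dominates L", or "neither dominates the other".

L strictly dominates M

L's payoffs vs M's, by Alice's action — R1: 2>-1, R2: 6>5, R3: 0>-1, R4: 2>1.
Every comparison favours L, so L strictly dominates M.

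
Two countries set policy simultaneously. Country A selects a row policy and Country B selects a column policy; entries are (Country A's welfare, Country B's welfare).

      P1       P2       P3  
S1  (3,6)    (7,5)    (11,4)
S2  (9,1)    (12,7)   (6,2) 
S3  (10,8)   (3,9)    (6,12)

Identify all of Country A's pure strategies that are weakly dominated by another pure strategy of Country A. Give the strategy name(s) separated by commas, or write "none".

S1 is not dominated — it holds its own against S2 at P3 (11>6); S3 at P2 (7>3).
S2 is not dominated — it holds its own against S1 at P1 (9>3); S3 at P2 (12>3).
Nothing dominates S3: S1 at P1 (10>3); S2 at P1 (10>9).

none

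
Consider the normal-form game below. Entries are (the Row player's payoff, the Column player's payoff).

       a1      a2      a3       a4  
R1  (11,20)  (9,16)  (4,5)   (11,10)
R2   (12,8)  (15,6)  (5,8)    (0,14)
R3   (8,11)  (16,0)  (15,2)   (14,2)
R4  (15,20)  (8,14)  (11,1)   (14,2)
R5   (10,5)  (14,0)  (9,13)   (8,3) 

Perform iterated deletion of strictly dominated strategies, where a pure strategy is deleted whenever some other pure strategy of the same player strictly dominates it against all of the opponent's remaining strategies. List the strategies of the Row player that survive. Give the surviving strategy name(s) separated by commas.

For the Column player, a1 strictly dominates a2 on the remaining rows (R1: 20>16, R2: 8>6, R3: 11>0, R4: 20>14, R5: 5>0); eliminate a2.
The Row player's strategy R1 is strictly dominated by R4 (a1: 15>11, a3: 11>4, a4: 14>11) and is removed.
The Row player's strategy R2 is strictly dominated by R4 (a1: 15>12, a3: 11>5, a4: 14>0) and is removed.
The Row player's strategy R5 is strictly dominated by R4 (a1: 15>10, a3: 11>9, a4: 14>8) and is removed.
For the Column player, a1 strictly dominates a3 on the remaining rows (R3: 11>2, R4: 20>1); eliminate a3.
For the Column player, a1 strictly dominates a4 on the remaining rows (R3: 11>2, R4: 20>2); eliminate a4.
For the Row player, R4 strictly dominates R3 on the remaining columns (a1: 15>8); eliminate R3.
Among the remaining strategies, none is strictly dominated by another pure strategy of the same player, so the elimination stops.
Surviving strategies — the Row player: {R4}; the Column player: {a1}.

R4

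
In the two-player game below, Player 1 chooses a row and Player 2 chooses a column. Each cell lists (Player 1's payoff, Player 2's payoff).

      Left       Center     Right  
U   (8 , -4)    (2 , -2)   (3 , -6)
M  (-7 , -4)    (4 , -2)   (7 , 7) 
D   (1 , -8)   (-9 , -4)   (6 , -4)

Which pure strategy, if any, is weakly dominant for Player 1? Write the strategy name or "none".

U fails to dominate M at Center (2<4).
M fails to dominate U at Left (-7<8).
D fails to dominate U at Left (1<8).
No single strategy dominates all the others.

none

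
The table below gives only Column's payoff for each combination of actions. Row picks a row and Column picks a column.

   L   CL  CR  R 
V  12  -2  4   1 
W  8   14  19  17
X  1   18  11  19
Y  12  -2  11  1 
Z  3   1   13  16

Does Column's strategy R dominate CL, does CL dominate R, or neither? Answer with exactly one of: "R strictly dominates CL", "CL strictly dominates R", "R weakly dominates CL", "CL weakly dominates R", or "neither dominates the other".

Compare R to CL across each choice by Row: V: 1>-2, W: 17>14, X: 19>18, Y: 1>-2, Z: 16>1.
R gives a strictly higher payoff against each choice by Row, so R strictly dominates CL.

R strictly dominates CL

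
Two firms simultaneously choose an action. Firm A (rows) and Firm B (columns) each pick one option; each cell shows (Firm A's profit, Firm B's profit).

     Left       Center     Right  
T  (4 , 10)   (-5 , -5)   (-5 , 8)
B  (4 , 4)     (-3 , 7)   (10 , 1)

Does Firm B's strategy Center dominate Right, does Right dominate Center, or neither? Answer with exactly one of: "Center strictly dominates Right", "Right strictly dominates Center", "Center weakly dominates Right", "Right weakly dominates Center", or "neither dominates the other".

Center's payoffs vs Right's, by Firm A's action — T: -5<8, B: 7>1.
Center does better at B but worse at T; neither strategy dominates the other.

neither dominates the other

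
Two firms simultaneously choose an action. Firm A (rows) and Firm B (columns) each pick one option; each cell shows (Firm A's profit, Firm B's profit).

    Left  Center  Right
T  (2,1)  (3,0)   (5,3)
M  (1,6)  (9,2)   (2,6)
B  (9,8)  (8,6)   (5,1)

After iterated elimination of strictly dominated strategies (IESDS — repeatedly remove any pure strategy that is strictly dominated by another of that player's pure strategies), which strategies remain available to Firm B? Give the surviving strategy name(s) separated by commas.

Left, Right

Firm B's strategy Center is strictly dominated by Left (T: 1>0, M: 6>2, B: 8>6) and is removed.
For Firm A, T strictly dominates M on the remaining columns (Left: 2>1, Right: 5>2); eliminate M.
Among the remaining strategies, none is strictly dominated by another pure strategy of the same player, so the elimination stops.
Surviving strategies — Firm A: {T, B}; Firm B: {Left, Right}.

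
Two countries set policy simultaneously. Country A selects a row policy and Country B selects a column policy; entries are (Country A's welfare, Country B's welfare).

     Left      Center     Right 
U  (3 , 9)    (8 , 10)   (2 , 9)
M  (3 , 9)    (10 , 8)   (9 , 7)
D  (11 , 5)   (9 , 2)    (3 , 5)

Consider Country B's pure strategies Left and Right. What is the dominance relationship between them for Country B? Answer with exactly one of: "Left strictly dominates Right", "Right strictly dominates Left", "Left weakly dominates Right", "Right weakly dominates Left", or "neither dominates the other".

Compare Left to Right across each opponent action: U: 9=9, M: 9>7, D: 5=5.
Left is at least as good everywhere and strictly better somewhere (tied only at U, D), so Left weakly but not strictly dominates Right.

Left weakly dominates Right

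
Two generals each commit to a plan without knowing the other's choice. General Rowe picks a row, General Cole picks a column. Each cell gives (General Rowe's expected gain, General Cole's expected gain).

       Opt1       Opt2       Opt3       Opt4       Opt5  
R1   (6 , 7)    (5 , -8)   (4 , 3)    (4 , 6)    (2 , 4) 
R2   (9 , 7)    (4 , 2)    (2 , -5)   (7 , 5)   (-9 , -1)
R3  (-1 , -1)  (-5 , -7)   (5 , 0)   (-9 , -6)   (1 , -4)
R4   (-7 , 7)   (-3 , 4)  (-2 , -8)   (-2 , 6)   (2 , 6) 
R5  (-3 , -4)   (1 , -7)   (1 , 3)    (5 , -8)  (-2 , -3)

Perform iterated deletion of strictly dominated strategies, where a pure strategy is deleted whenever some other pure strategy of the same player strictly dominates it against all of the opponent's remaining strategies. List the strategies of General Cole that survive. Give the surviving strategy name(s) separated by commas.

For General Cole, Opt1 strictly dominates Opt2 on the remaining rows (R1: 7>-8, R2: 7>2, R3: -1>-7, R4: 7>4, R5: -4>-7); eliminate Opt2.
For General Cole, Opt1 strictly dominates Opt4 on the remaining rows (R1: 7>6, R2: 7>5, R3: -1>-6, R4: 7>6, R5: -4>-8); eliminate Opt4.
Row R5 is eliminated: R1 beats it against every remaining column (Opt1: 6>-3, Opt3: 4>1, Opt5: 2>-2).
Column Opt5 is eliminated: Opt1 beats it against every remaining row (R1: 7>4, R2: 7>-1, R3: -1>-4, R4: 7>6).
General Rowe's strategy R4 is strictly dominated by R1 (Opt1: 6>-7, Opt3: 4>-2) and is removed.
Among the remaining strategies, none is strictly dominated by another pure strategy of the same player, so the elimination stops.
Surviving strategies — General Rowe: {R1, R2, R3}; General Cole: {Opt1, Opt3}.

Opt1, Opt3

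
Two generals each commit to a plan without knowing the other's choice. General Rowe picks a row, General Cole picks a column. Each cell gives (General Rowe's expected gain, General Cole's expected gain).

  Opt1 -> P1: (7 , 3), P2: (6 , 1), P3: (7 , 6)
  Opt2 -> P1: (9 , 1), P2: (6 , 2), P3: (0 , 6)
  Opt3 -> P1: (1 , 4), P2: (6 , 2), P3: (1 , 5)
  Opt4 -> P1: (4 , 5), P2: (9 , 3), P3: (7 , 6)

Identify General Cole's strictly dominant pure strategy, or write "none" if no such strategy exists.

P3

P3 vs P1: Opt1: 6>3, Opt2: 6>1, Opt3: 5>4, Opt4: 6>5.
P3 vs P2: Opt1: 6>1, Opt2: 6>2, Opt3: 5>2, Opt4: 6>3.
P3 strictly beats every other strategy against every opponent action, so it is strictly dominant.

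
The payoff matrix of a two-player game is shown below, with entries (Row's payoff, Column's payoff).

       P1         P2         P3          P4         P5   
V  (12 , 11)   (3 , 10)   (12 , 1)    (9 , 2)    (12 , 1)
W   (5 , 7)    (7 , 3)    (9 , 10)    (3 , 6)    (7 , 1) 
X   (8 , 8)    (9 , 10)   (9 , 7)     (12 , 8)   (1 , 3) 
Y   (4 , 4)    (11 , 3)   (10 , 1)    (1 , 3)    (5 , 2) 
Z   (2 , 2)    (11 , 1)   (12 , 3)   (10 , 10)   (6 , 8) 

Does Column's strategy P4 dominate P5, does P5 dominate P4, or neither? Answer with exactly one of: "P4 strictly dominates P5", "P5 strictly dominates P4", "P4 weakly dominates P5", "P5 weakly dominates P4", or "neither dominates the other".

P4's payoffs vs P5's, by Row's action — V: 2>1, W: 6>1, X: 8>3, Y: 3>2, Z: 10>8.
P4 gives a strictly higher payoff against every action of Row, so P4 strictly dominates P5.

P4 strictly dominates P5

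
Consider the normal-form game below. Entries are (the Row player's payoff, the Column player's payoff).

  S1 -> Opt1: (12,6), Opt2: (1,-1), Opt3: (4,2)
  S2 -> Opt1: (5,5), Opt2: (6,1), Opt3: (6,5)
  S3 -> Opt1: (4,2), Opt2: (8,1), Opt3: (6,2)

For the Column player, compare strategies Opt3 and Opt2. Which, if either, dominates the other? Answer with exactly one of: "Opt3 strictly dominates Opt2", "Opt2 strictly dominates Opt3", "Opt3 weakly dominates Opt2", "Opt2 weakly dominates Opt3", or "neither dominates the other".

Compare Opt3 to Opt2 across each opponent action: S1: 2>-1, S2: 5>1, S3: 2>1.
Opt3 gives a strictly higher payoff against each opponent action, so Opt3 strictly dominates Opt2.

Opt3 strictly dominates Opt2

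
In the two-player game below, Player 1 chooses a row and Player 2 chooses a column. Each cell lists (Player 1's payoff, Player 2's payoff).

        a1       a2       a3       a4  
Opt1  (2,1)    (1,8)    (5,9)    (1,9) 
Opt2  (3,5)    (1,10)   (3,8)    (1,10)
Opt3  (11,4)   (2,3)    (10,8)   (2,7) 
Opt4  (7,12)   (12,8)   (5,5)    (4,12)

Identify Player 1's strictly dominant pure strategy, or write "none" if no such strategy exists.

Opt1 fails to dominate Opt2 at a1 (2<3).
Opt2 fails to dominate Opt1 at a2 (1=1).
Opt3 fails to dominate Opt4 at a2 (2<12).
Opt4 fails to dominate Opt1 at a3 (5=5).
No single strategy dominates all the others.

none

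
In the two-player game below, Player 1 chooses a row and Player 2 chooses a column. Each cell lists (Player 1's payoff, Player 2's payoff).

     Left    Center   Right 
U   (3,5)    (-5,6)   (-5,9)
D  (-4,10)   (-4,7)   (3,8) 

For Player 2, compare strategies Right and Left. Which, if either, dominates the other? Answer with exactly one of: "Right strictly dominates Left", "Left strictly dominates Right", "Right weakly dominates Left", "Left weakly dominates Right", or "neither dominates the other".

Right's payoffs vs Left's, by Player 1's action — U: 9>5, D: 8<10.
Right does better at U but worse at D; neither strategy dominates the other.

neither dominates the other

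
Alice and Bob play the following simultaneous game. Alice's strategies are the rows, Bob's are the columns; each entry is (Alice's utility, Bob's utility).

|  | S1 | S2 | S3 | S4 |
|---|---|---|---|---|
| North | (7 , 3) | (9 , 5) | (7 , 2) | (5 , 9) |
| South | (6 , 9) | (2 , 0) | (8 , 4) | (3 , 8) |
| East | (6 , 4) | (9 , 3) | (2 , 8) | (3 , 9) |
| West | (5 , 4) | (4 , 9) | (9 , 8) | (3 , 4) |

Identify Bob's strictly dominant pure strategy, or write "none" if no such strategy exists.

S1 fails to dominate S2 at North (3<5).
S2 fails to dominate S1 at South (0<9).
S3 fails to dominate S1 at North (2<3).
S4 fails to dominate S1 at South (8<9).
No single strategy dominates all the others.

none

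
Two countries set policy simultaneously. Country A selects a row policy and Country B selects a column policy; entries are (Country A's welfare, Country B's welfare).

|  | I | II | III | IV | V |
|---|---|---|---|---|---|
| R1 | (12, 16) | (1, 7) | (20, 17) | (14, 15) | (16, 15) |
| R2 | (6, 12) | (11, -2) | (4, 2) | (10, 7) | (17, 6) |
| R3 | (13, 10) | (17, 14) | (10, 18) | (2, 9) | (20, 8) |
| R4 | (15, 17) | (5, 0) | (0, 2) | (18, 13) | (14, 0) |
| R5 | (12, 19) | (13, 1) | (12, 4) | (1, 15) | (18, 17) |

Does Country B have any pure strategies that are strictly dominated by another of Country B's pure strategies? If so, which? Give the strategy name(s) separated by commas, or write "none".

Nothing dominates I: II at R1 (16>7); III at R2 (12>2); IV at R1 (16>15); V at R1 (16>15).
III strictly dominates II — R1: 17>7, R2: 2>-2, R3: 18>14, R4: 2>0, R5: 4>1.
Nothing dominates III: I at R1 (17>16); II at R1 (17>7); IV at R1 (17>15); V at R1 (17>15).
IV is strictly dominated by I (R1: 16>15, R2: 12>7, R3: 10>9, R4: 17>13, R5: 19>15).
V is strictly dominated by I (R1: 16>15, R2: 12>6, R3: 10>8, R4: 17>0, R5: 19>17).

II, IV, V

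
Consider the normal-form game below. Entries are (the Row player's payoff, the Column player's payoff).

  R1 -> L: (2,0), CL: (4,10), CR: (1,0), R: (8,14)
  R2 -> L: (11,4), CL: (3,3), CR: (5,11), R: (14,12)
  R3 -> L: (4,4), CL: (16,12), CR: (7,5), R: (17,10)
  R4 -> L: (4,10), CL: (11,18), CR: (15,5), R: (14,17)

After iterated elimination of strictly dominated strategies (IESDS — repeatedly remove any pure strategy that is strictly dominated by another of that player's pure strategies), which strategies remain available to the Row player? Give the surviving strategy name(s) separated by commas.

R3

For the Row player, R3 strictly dominates R1 on the remaining columns (L: 4>2, CL: 16>4, CR: 7>1, R: 17>8); eliminate R1.
For the Column player, R strictly dominates L on the remaining rows (R2: 12>4, R3: 10>4, R4: 17>10); eliminate L.
For the Row player, R3 strictly dominates R2 on the remaining columns (CL: 16>3, CR: 7>5, R: 17>14); eliminate R2.
For the Column player, CL strictly dominates CR on the remaining rows (R3: 12>5, R4: 18>5); eliminate CR.
The Row player's strategy R4 is strictly dominated by R3 (CL: 16>11, R: 17>14) and is removed.
Column R is eliminated: CL beats it against every remaining row (R3: 12>10).
Among the remaining strategies, none is strictly dominated by another pure strategy of the same player, so the elimination stops.
Surviving strategies — the Row player: {R3}; the Column player: {CL}.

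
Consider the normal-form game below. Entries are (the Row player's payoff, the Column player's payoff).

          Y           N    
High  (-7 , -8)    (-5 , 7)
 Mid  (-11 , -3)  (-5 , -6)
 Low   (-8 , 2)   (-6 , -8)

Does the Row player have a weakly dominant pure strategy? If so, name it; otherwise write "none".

High

High vs Mid: Y: -7>-11, N: -5=-5.
High vs Low: Y: -7>-8, N: -5>-6.
High is at least as good as every other strategy against every opponent action, so it is weakly dominant.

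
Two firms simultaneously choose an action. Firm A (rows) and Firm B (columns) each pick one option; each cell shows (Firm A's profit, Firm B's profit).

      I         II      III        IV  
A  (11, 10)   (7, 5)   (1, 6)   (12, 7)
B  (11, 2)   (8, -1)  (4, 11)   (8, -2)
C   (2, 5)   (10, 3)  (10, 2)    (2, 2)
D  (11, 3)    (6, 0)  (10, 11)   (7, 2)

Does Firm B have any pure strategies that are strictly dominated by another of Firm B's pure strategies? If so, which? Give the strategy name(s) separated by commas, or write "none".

Nothing dominates I: II at A (10>5); III at A (10>6); IV at A (10>7).
II is strictly dominated by I (A: 10>5, B: 2>-1, C: 5>3, D: 3>0).
III is not dominated — it holds its own against I at B (11>2); II at A (6>5); IV at B (11>-2).
IV: dominated, since I does at least as well everywhere (A: 10>7, B: 2>-2, C: 5>2, D: 3>2).

II, IV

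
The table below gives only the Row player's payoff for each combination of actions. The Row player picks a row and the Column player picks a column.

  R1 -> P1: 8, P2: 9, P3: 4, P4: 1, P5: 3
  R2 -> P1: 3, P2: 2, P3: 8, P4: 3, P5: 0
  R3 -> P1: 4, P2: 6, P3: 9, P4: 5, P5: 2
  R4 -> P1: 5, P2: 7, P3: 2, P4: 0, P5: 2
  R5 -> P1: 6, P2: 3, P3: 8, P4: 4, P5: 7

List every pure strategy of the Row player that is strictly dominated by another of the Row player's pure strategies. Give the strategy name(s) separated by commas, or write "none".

R2, R4

R1 is not dominated — it holds its own against R2 at P1 (8>3); R3 at P1 (8>4); R4 at P1 (8>5); R5 at P1 (8>6).
R2: dominated, since R3 does at least as well everywhere (P1: 4>3, P2: 6>2, P3: 9>8, P4: 5>3, P5: 2>0).
R3 is not dominated — it holds its own against R1 at P3 (9>4); R2 at P1 (4>3); R4 at P3 (9>2); R5 at P2 (6>3).
R1 strictly dominates R4 — P1: 8>5, P2: 9>7, P3: 4>2, P4: 1>0, P5: 3>2.
Nothing dominates R5: R1 at P3 (8>4); R2 at P1 (6>3); R3 at P1 (6>4); R4 at P1 (6>5).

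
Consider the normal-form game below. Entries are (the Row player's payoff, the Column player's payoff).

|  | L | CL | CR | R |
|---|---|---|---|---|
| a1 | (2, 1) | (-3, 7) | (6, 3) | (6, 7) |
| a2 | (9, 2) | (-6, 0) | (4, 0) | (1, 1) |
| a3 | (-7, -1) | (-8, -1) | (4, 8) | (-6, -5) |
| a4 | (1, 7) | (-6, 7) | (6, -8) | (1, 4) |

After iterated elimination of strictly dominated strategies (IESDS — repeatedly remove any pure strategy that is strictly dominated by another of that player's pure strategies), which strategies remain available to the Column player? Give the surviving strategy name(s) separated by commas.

Row a3 is eliminated: a1 beats it against every remaining column (L: 2>-7, CL: -3>-8, CR: 6>4, R: 6>-6).
Column CR is eliminated: R beats it against every remaining row (a1: 7>3, a2: 1>0, a4: 4>-8).
Row a4 is eliminated: a1 beats it against every remaining column (L: 2>1, CL: -3>-6, R: 6>1).
Among the remaining strategies, none is strictly dominated by another pure strategy of the same player, so the elimination stops.
Surviving strategies — the Row player: {a1, a2}; the Column player: {L, CL, R}.

L, CL, R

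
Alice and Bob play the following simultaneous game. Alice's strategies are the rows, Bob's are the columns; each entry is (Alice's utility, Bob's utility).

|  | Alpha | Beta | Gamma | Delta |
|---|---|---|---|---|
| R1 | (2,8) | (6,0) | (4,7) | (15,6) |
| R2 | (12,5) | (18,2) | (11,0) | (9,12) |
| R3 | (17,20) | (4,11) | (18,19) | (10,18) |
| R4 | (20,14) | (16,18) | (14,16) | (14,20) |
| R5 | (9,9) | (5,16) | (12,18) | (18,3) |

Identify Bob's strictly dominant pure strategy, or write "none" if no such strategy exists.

none

Alpha fails to dominate Beta at R4 (14<18).
Beta fails to dominate Alpha at R1 (0<8).
Gamma fails to dominate Alpha at R1 (7<8).
Delta fails to dominate Alpha at R1 (6<8).
No single strategy dominates all the others.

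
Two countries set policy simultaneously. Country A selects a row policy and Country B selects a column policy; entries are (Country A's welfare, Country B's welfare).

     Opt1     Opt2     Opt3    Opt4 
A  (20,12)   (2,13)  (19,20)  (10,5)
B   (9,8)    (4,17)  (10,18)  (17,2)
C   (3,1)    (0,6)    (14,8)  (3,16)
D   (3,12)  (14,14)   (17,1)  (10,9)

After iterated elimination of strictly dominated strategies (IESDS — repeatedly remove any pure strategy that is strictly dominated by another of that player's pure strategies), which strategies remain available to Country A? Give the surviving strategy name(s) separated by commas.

A, D

Country A's strategy C is strictly dominated by A (Opt1: 20>3, Opt2: 2>0, Opt3: 19>14, Opt4: 10>3) and is removed.
Column Opt1 is eliminated: Opt2 beats it against every remaining row (A: 13>12, B: 17>8, D: 14>12).
For Country B, Opt2 strictly dominates Opt4 on the remaining rows (A: 13>5, B: 17>2, D: 14>9); eliminate Opt4.
Country A's strategy B is strictly dominated by D (Opt2: 14>4, Opt3: 17>10) and is removed.
Among the remaining strategies, none is strictly dominated by another pure strategy of the same player, so the elimination stops.
Surviving strategies — Country A: {A, D}; Country B: {Opt2, Opt3}.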